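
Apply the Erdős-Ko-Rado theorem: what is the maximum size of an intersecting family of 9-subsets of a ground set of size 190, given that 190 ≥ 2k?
max |F| = C(189, 8) = 34750872249093

The Erdős-Ko-Rado theorem states: for n ≥ 2k, an intersecting family of k-subsets of an n-element set has size at most C(n − 1, k − 1), with equality for 'star' families {A ⊆ [n] : |A| = k, i ∈ A} (fix an element i). For n = 190, k = 9: C(189, 8) = 34750872249093.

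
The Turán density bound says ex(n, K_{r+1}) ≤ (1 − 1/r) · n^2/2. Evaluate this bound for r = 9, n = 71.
Turán density bound = (8/9) · 71^2/2 = 20164/9 ≈ 2240.4444

Turán's theorem: ex(n, K_{r+1}) is achieved by the complete r-partite Turán graph T(n, r) with parts as balanced as possible, and is at most (1 − 1/r) · n^2/2. For r = 9, n = 71: the density bound is (8/9) · 5041/2 = 20164/9 ≈ 2240.4444. The integer-valued extremum is e(T(71, 9)) = 2240, which is strictly less than the density bound 20164/9 since 9 ∤ 71 (the parts of T(71, 9) cannot all be equal).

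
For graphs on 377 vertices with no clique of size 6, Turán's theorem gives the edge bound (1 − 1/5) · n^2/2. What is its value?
Turán density bound = (4/5) · 377^2/2 = 284258/5 ≈ 56851.6

Turán's theorem: ex(n, K_{r+1}) is achieved by the complete r-partite Turán graph T(n, r) with parts as balanced as possible, and is at most (1 − 1/r) · n^2/2. For r = 5, n = 377: the density bound is (4/5) · 142129/2 = 284258/5 ≈ 56851.6. The integer-valued extremum is e(T(377, 5)) = 56851, which is strictly less than the density bound 284258/5 since 5 ∤ 377 (the parts of T(377, 5) cannot all be equal).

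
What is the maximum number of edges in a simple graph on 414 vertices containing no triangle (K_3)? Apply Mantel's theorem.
ex(414, K_3) = ⌊414^2/4⌋ = 42849

Mantel (1907): a triangle-free graph on n vertices has at most ⌊n^2/4⌋ edges, with equality for the complete bipartite graph K_{⌊n/2⌋, ⌈n/2⌉}. For n = 414: ⌊414^2/4⌋ = ⌊171396/4⌋ = 42849. The extremal graph is K_{207, 207}, which has 207·207 = 42849 edges.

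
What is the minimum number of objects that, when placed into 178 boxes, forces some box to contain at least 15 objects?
n = (15 − 1)·178 + 1 = 2493

By the generalised pigeonhole principle, to guarantee some box contains ≥ r objects we need more than (r − 1) · k objects total. Threshold: n = (r − 1) · k + 1. With r = 15 and k = 178: n = 14 · 178 + 1 = 2492 + 1 = 2493. For n = 2492 = 14 · 178, we can put exactly 14 objects in every box, avoiding 15 in any single one — so 2493 is tight.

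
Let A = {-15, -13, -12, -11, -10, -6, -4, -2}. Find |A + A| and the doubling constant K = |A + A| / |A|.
K = |A + A| / |A| = 22/8 = 11/4

Enumerate A + A = {a + b : a, b ∈ A}. With |A| = 8, there are |A|^2 = 64 ordered sum pairs; collecting distinct values, A + A = {-30, -28, -27, -26, -25, -24, -23, -22, -21, -20, -19, -18, -17, -16, -15, -14, -13, -12, -10, -8, -6, -4}, so |A + A| = 22. Thus K = 22/8 = 11/4. For comparison, the minimum possible |A + A| over all 8-element sets is 2·8 − 1 = 15 (so min K = 15/8), attained only by arithmetic progressions.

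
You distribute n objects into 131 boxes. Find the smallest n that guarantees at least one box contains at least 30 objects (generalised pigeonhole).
n = (30 − 1)·131 + 1 = 3800

By the generalised pigeonhole principle, to guarantee some box contains ≥ r objects we need more than (r − 1) · k objects total. Threshold: n = (r − 1) · k + 1. With r = 30 and k = 131: n = 29 · 131 + 1 = 3799 + 1 = 3800. For n = 3799 = 29 · 131, we can put exactly 29 objects in every box, avoiding 30 in any single one — so 3800 is tight.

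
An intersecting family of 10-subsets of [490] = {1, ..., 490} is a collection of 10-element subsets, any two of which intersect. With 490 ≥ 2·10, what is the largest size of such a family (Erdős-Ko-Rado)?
max |F| = C(489, 9) = 4091261361280404597

The Erdős-Ko-Rado theorem states: for n ≥ 2k, an intersecting family of k-subsets of an n-element set has size at most C(n − 1, k − 1), with equality for 'star' families {A ⊆ [n] : |A| = k, i ∈ A} (fix an element i). For n = 490, k = 10: C(489, 9) = 4091261361280404597.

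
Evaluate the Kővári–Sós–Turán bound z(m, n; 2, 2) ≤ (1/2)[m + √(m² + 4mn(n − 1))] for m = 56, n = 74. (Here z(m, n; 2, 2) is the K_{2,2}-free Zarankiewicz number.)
z(56, 74; 2, 2) ≤ (1/2)[56 + √(56² + 4·56·74·73)] = (1/2)[56 + √1213184] = 578.7232

Kővári–Sós–Turán: let r_1, ..., r_56 be the row sums and z = Σ r_i the total number of 1s. Each pair of columns can share at most one row with both entries 1 (else a 2×2 all-ones block appears), so Σ_i C(r_i, 2) ≤ C(74, 2) = 2701. By convexity Σ_i C(r_i, 2) ≥ 56·C(z/56, 2) = z(z − 56)/(2·56), giving z² − 56z − 56·74·73 ≤ 0 and hence z ≤ (1/2)[56 + √(3136 + 4·302512)] = (1/2)[56 + √1213184] ≈ (1/2)(56 + 1101.4463) = 578.7232.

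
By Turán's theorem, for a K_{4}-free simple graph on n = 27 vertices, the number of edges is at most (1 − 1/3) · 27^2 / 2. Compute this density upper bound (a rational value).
Turán density bound = (2/3) · 27^2/2 = 243

Turán's theorem: ex(n, K_{r+1}) is achieved by the complete r-partite Turán graph T(n, r) with parts as balanced as possible, and is at most (1 − 1/r) · n^2/2. For r = 3, n = 27: the density bound is (2/3) · 729/2 = 243. Since 3 ∣ 27, the Turán graph T(27, 3) has parts of equal size 9, and its edge count e(T(27, 3)) = 243 attains the density bound exactly.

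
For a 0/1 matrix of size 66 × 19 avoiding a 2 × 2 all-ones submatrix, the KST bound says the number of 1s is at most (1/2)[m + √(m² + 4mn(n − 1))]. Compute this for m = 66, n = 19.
z(66, 19; 2, 2) ≤ (1/2)[66 + √(66² + 4·66·19·18)] = (1/2)[66 + √94644] = 186.8213

Kővári–Sós–Turán: let r_1, ..., r_66 be the row sums and z = Σ r_i the total number of 1s. Each pair of columns can share at most one row with both entries 1 (else a 2×2 all-ones block appears), so Σ_i C(r_i, 2) ≤ C(19, 2) = 171. By convexity Σ_i C(r_i, 2) ≥ 66·C(z/66, 2) = z(z − 66)/(2·66), giving z² − 66z − 66·19·18 ≤ 0 and hence z ≤ (1/2)[66 + √(4356 + 4·22572)] = (1/2)[66 + √94644] ≈ (1/2)(66 + 307.6426) = 186.8213.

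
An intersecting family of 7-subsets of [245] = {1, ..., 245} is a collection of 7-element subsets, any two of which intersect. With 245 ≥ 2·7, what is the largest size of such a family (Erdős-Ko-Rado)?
max |F| = C(244, 6) = 275489565912

The Erdős-Ko-Rado theorem states: for n ≥ 2k, an intersecting family of k-subsets of an n-element set has size at most C(n − 1, k − 1), with equality for 'star' families {A ⊆ [n] : |A| = k, i ∈ A} (fix an element i). For n = 245, k = 7: C(244, 6) = 275489565912.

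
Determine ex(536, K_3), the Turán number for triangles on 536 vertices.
ex(536, K_3) = ⌊536^2/4⌋ = 71824

Mantel (1907): a triangle-free graph on n vertices has at most ⌊n^2/4⌋ edges, with equality for the complete bipartite graph K_{⌊n/2⌋, ⌈n/2⌉}. For n = 536: ⌊536^2/4⌋ = ⌊287296/4⌋ = 71824. The extremal graph is K_{268, 268}, which has 268·268 = 71824 edges.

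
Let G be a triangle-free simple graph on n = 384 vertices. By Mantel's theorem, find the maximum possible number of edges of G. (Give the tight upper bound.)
ex(384, K_3) = ⌊384^2/4⌋ = 36864

Mantel (1907): a triangle-free graph on n vertices has at most ⌊n^2/4⌋ edges, with equality for the complete bipartite graph K_{⌊n/2⌋, ⌈n/2⌉}. For n = 384: ⌊384^2/4⌋ = ⌊147456/4⌋ = 36864. The extremal graph is K_{192, 192}, which has 192·192 = 36864 edges.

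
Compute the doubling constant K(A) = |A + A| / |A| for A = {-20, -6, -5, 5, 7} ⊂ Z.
K = |A + A| / |A| = 15/5 = 3

Enumerate A + A = {a + b : a, b ∈ A}. With |A| = 5, there are |A|^2 = 25 ordered sum pairs; collecting distinct values, A + A = {-40, -26, -25, -15, -13, -12, -11, -10, -1, 0, 1, 2, 10, 12, 14}, so |A + A| = 15. Thus K = 15/5 = 3. For comparison, the minimum possible |A + A| over all 5-element sets is 2·5 − 1 = 9 (so min K = 9/5), attained only by arithmetic progressions.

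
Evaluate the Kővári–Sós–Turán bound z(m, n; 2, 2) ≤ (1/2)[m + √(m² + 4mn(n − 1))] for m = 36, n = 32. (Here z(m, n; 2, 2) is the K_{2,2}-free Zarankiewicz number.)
z(36, 32; 2, 2) ≤ (1/2)[36 + √(36² + 4·36·32·31)] = (1/2)[36 + √144144] = 207.8315

Kővári–Sós–Turán: let r_1, ..., r_36 be the row sums and z = Σ r_i the total number of 1s. Each pair of columns can share at most one row with both entries 1 (else a 2×2 all-ones block appears), so Σ_i C(r_i, 2) ≤ C(32, 2) = 496. By convexity Σ_i C(r_i, 2) ≥ 36·C(z/36, 2) = z(z − 36)/(2·36), giving z² − 36z − 36·32·31 ≤ 0 and hence z ≤ (1/2)[36 + √(1296 + 4·35712)] = (1/2)[36 + √144144] ≈ (1/2)(36 + 379.663) = 207.8315.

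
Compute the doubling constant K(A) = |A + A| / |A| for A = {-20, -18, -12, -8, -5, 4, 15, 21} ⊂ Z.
K = |A + A| / |A| = 34/8 = 17/4

Enumerate A + A = {a + b : a, b ∈ A}. With |A| = 8, there are |A|^2 = 64 ordered sum pairs; collecting distinct values, A + A = {-40, -38, -36, -32, -30, -28, -26, -25, -24, -23, -20, -17, -16, -14, -13, -10, -8, -5, -4, -3, -1, 1, 3, 7, 8, 9, 10, 13, 16, 19, 25, 30, 36, 42}, so |A + A| = 34. Thus K = 34/8 = 17/4. For comparison, the minimum possible |A + A| over all 8-element sets is 2·8 − 1 = 15 (so min K = 15/8), attained only by arithmetic progressions.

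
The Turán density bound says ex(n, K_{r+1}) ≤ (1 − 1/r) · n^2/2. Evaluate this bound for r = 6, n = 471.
Turán density bound = (5/6) · 471^2/2 = 369735/4 ≈ 92433.75

Turán's theorem: ex(n, K_{r+1}) is achieved by the complete r-partite Turán graph T(n, r) with parts as balanced as possible, and is at most (1 − 1/r) · n^2/2. For r = 6, n = 471: the density bound is (5/6) · 221841/2 = 369735/4 ≈ 92433.75. The integer-valued extremum is e(T(471, 6)) = 92433, which is strictly less than the density bound 369735/4 since 6 ∤ 471 (the parts of T(471, 6) cannot all be equal).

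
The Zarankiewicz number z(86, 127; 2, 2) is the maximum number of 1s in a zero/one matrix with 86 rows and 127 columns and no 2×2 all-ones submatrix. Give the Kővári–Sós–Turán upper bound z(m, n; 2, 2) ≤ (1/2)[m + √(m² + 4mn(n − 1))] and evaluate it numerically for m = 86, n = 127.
z(86, 127; 2, 2) ≤ (1/2)[86 + √(86² + 4·86·127·126)] = (1/2)[86 + √5512084] = 1216.8914

Kővári–Sós–Turán: let r_1, ..., r_86 be the row sums and z = Σ r_i the total number of 1s. Each pair of columns can share at most one row with both entries 1 (else a 2×2 all-ones block appears), so Σ_i C(r_i, 2) ≤ C(127, 2) = 8001. By convexity Σ_i C(r_i, 2) ≥ 86·C(z/86, 2) = z(z − 86)/(2·86), giving z² − 86z − 86·127·126 ≤ 0 and hence z ≤ (1/2)[86 + √(7396 + 4·1376172)] = (1/2)[86 + √5512084] ≈ (1/2)(86 + 2347.7828) = 1216.8914.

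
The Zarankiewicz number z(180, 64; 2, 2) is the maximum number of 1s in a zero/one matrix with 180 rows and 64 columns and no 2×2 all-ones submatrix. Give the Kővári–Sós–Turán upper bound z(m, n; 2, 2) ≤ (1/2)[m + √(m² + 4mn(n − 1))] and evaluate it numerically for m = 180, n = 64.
z(180, 64; 2, 2) ≤ (1/2)[180 + √(180² + 4·180·64·63)] = (1/2)[180 + √2935440] = 946.6563

Kővári–Sós–Turán: let r_1, ..., r_180 be the row sums and z = Σ r_i the total number of 1s. Each pair of columns can share at most one row with both entries 1 (else a 2×2 all-ones block appears), so Σ_i C(r_i, 2) ≤ C(64, 2) = 2016. By convexity Σ_i C(r_i, 2) ≥ 180·C(z/180, 2) = z(z − 180)/(2·180), giving z² − 180z − 180·64·63 ≤ 0 and hence z ≤ (1/2)[180 + √(32400 + 4·725760)] = (1/2)[180 + √2935440] ≈ (1/2)(180 + 1713.3126) = 946.6563.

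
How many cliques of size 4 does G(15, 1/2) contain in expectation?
E[# K_4] = C(15, 4) · (1/2)^C(4, 2) = 1365 / 2^6 = 21.328125

For each 4-subset S of vertices (there are C(15, 4) = 1365 such S), let X_S = 1 if S induces a K_4 (all C(4, 2) = 6 edges present). Then P(X_S = 1) = (1/2)^6 = 1/64. By linearity of expectation, E[# K_4] = C(15, 4) · (1/2)^6 = 1365 / 64 = 21.328125.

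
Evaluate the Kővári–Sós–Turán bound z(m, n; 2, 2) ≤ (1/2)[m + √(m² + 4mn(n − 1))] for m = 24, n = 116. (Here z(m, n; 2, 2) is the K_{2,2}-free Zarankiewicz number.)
z(24, 116; 2, 2) ≤ (1/2)[24 + √(24² + 4·24·116·115)] = (1/2)[24 + √1281216] = 577.9541

Kővári–Sós–Turán: let r_1, ..., r_24 be the row sums and z = Σ r_i the total number of 1s. Each pair of columns can share at most one row with both entries 1 (else a 2×2 all-ones block appears), so Σ_i C(r_i, 2) ≤ C(116, 2) = 6670. By convexity Σ_i C(r_i, 2) ≥ 24·C(z/24, 2) = z(z − 24)/(2·24), giving z² − 24z − 24·116·115 ≤ 0 and hence z ≤ (1/2)[24 + √(576 + 4·320160)] = (1/2)[24 + √1281216] ≈ (1/2)(24 + 1131.9081) = 577.9541.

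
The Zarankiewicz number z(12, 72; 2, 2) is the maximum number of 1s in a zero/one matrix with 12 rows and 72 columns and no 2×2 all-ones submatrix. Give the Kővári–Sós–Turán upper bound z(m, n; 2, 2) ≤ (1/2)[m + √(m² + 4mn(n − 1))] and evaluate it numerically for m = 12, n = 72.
z(12, 72; 2, 2) ≤ (1/2)[12 + √(12² + 4·12·72·71)] = (1/2)[12 + √245520] = 253.7499

Kővári–Sós–Turán: let r_1, ..., r_12 be the row sums and z = Σ r_i the total number of 1s. Each pair of columns can share at most one row with both entries 1 (else a 2×2 all-ones block appears), so Σ_i C(r_i, 2) ≤ C(72, 2) = 2556. By convexity Σ_i C(r_i, 2) ≥ 12·C(z/12, 2) = z(z − 12)/(2·12), giving z² − 12z − 12·72·71 ≤ 0 and hence z ≤ (1/2)[12 + √(144 + 4·61344)] = (1/2)[12 + √245520] ≈ (1/2)(12 + 495.4997) = 253.7499.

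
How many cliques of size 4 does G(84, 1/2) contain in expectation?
E[# K_4] = C(84, 4) · (1/2)^C(4, 2) = 1929501 / 2^6 = 30148.453125

For each 4-subset S of vertices (there are C(84, 4) = 1929501 such S), let X_S = 1 if S induces a K_4 (all C(4, 2) = 6 edges present). Then P(X_S = 1) = (1/2)^6 = 1/64. By linearity of expectation, E[# K_4] = C(84, 4) · (1/2)^6 = 1929501 / 64 = 30148.453125.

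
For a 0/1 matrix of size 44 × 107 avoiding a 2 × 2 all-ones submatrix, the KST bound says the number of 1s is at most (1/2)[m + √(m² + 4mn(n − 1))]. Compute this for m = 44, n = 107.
z(44, 107; 2, 2) ≤ (1/2)[44 + √(44² + 4·44·107·106)] = (1/2)[44 + √1998128] = 728.7758

Kővári–Sós–Turán: let r_1, ..., r_44 be the row sums and z = Σ r_i the total number of 1s. Each pair of columns can share at most one row with both entries 1 (else a 2×2 all-ones block appears), so Σ_i C(r_i, 2) ≤ C(107, 2) = 5671. By convexity Σ_i C(r_i, 2) ≥ 44·C(z/44, 2) = z(z − 44)/(2·44), giving z² − 44z − 44·107·106 ≤ 0 and hence z ≤ (1/2)[44 + √(1936 + 4·499048)] = (1/2)[44 + √1998128] ≈ (1/2)(44 + 1413.5516) = 728.7758.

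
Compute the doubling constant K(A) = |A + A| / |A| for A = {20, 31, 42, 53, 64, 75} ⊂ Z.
K = |A + A| / |A| = 11/6

Enumerate A + A = {a + b : a, b ∈ A}. With |A| = 6, there are |A|^2 = 36 ordered sum pairs; collecting distinct values, A + A = {40, 51, 62, 73, 84, 95, 106, 117, 128, 139, 150}, so |A + A| = 11. Thus K = 11/6. Here |A + A| = 2|A| − 1 = 11, the minimum possible — so K = 11/6 is minimal, which holds iff A is an arithmetic progression.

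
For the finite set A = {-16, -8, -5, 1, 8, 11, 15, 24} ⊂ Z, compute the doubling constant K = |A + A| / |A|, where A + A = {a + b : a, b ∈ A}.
K = |A + A| / |A| = 32/8 = 4

Enumerate A + A = {a + b : a, b ∈ A}. With |A| = 8, there are |A|^2 = 64 ordered sum pairs; collecting distinct values, A + A = {-32, -24, -21, -16, -15, -13, -10, -8, -7, -5, -4, -1, 0, 2, 3, 6, 7, 8, 9, 10, 12, 16, 19, 22, 23, 25, 26, 30, 32, 35, 39, 48}, so |A + A| = 32. Thus K = 32/8 = 4. For comparison, the minimum possible |A + A| over all 8-element sets is 2·8 − 1 = 15 (so min K = 15/8), attained only by arithmetic progressions.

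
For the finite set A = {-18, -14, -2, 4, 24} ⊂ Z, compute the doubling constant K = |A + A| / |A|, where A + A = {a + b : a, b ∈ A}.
K = |A + A| / |A| = 15/5 = 3

Enumerate A + A = {a + b : a, b ∈ A}. With |A| = 5, there are |A|^2 = 25 ordered sum pairs; collecting distinct values, A + A = {-36, -32, -28, -20, -16, -14, -10, -4, 2, 6, 8, 10, 22, 28, 48}, so |A + A| = 15. Thus K = 15/5 = 3. For comparison, the minimum possible |A + A| over all 5-element sets is 2·5 − 1 = 9 (so min K = 9/5), attained only by arithmetic progressions.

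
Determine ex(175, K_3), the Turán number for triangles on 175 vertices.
ex(175, K_3) = ⌊175^2/4⌋ = 7656

Mantel (1907): a triangle-free graph on n vertices has at most ⌊n^2/4⌋ edges, with equality for the complete bipartite graph K_{⌊n/2⌋, ⌈n/2⌉}. For n = 175: ⌊175^2/4⌋ = ⌊30625/4⌋ = 7656. The extremal graph is K_{87, 88}, which has 87·88 = 7656 edges.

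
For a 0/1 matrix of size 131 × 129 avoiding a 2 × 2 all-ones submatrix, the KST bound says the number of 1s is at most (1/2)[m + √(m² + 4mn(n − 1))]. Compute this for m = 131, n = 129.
z(131, 129; 2, 2) ≤ (1/2)[131 + √(131² + 4·131·129·128)] = (1/2)[131 + √8669449] = 1537.6964

Kővári–Sós–Turán: let r_1, ..., r_131 be the row sums and z = Σ r_i the total number of 1s. Each pair of columns can share at most one row with both entries 1 (else a 2×2 all-ones block appears), so Σ_i C(r_i, 2) ≤ C(129, 2) = 8256. By convexity Σ_i C(r_i, 2) ≥ 131·C(z/131, 2) = z(z − 131)/(2·131), giving z² − 131z − 131·129·128 ≤ 0 and hence z ≤ (1/2)[131 + √(17161 + 4·2163072)] = (1/2)[131 + √8669449] ≈ (1/2)(131 + 2944.3928) = 1537.6964.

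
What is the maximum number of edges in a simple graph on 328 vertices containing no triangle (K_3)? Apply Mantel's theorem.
ex(328, K_3) = ⌊328^2/4⌋ = 26896

Mantel (1907): a triangle-free graph on n vertices has at most ⌊n^2/4⌋ edges, with equality for the complete bipartite graph K_{⌊n/2⌋, ⌈n/2⌉}. For n = 328: ⌊328^2/4⌋ = ⌊107584/4⌋ = 26896. The extremal graph is K_{164, 164}, which has 164·164 = 26896 edges.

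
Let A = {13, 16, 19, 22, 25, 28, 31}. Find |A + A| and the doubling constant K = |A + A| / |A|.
K = |A + A| / |A| = 13/7

Enumerate A + A = {a + b : a, b ∈ A}. With |A| = 7, there are |A|^2 = 49 ordered sum pairs; collecting distinct values, A + A = {26, 29, 32, 35, 38, 41, 44, 47, 50, 53, 56, 59, 62}, so |A + A| = 13. Thus K = 13/7. Here |A + A| = 2|A| − 1 = 13, the minimum possible — so K = 13/7 is minimal, which holds iff A is an arithmetic progression.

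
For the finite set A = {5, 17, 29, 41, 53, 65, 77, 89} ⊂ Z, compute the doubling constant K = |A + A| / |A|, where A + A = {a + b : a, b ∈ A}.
K = |A + A| / |A| = 15/8

Enumerate A + A = {a + b : a, b ∈ A}. With |A| = 8, there are |A|^2 = 64 ordered sum pairs; collecting distinct values, A + A = {10, 22, 34, 46, 58, 70, 82, 94, 106, 118, 130, 142, 154, 166, 178}, so |A + A| = 15. Thus K = 15/8. Here |A + A| = 2|A| − 1 = 15, the minimum possible — so K = 15/8 is minimal, which holds iff A is an arithmetic progression.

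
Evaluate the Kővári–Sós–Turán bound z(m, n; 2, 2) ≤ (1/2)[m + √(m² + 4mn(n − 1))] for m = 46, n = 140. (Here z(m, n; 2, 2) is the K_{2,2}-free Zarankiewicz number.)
z(46, 140; 2, 2) ≤ (1/2)[46 + √(46² + 4·46·140·139)] = (1/2)[46 + √3582756] = 969.4085

Kővári–Sós–Turán: let r_1, ..., r_46 be the row sums and z = Σ r_i the total number of 1s. Each pair of columns can share at most one row with both entries 1 (else a 2×2 all-ones block appears), so Σ_i C(r_i, 2) ≤ C(140, 2) = 9730. By convexity Σ_i C(r_i, 2) ≥ 46·C(z/46, 2) = z(z − 46)/(2·46), giving z² − 46z − 46·140·139 ≤ 0 and hence z ≤ (1/2)[46 + √(2116 + 4·895160)] = (1/2)[46 + √3582756] ≈ (1/2)(46 + 1892.8169) = 969.4085.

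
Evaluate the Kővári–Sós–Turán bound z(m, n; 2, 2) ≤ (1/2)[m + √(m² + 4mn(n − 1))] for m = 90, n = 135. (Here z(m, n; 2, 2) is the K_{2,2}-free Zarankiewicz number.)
z(90, 135; 2, 2) ≤ (1/2)[90 + √(90² + 4·90·135·134)] = (1/2)[90 + √6520500] = 1321.7635

Kővári–Sós–Turán: let r_1, ..., r_90 be the row sums and z = Σ r_i the total number of 1s. Each pair of columns can share at most one row with both entries 1 (else a 2×2 all-ones block appears), so Σ_i C(r_i, 2) ≤ C(135, 2) = 9045. By convexity Σ_i C(r_i, 2) ≥ 90·C(z/90, 2) = z(z − 90)/(2·90), giving z² − 90z − 90·135·134 ≤ 0 and hence z ≤ (1/2)[90 + √(8100 + 4·1628100)] = (1/2)[90 + √6520500] ≈ (1/2)(90 + 2553.527) = 1321.7635.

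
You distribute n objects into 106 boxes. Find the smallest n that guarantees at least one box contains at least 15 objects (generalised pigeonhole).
n = (15 − 1)·106 + 1 = 1485

By the generalised pigeonhole principle, to guarantee some box contains ≥ r objects we need more than (r − 1) · k objects total. Threshold: n = (r − 1) · k + 1. With r = 15 and k = 106: n = 14 · 106 + 1 = 1484 + 1 = 1485. For n = 1484 = 14 · 106, we can put exactly 14 objects in every box, avoiding 15 in any single one — so 1485 is tight.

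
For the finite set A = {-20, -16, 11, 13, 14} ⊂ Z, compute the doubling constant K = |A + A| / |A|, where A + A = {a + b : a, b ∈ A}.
K = |A + A| / |A| = 15/5 = 3

Enumerate A + A = {a + b : a, b ∈ A}. With |A| = 5, there are |A|^2 = 25 ordered sum pairs; collecting distinct values, A + A = {-40, -36, -32, -9, -7, -6, -5, -3, -2, 22, 24, 25, 26, 27, 28}, so |A + A| = 15. Thus K = 15/5 = 3. For comparison, the minimum possible |A + A| over all 5-element sets is 2·5 − 1 = 9 (so min K = 9/5), attained only by arithmetic progressions.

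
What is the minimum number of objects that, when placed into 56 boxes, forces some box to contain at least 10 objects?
n = (10 − 1)·56 + 1 = 505

By the generalised pigeonhole principle, to guarantee some box contains ≥ r objects we need more than (r − 1) · k objects total. Threshold: n = (r − 1) · k + 1. With r = 10 and k = 56: n = 9 · 56 + 1 = 504 + 1 = 505. For n = 504 = 9 · 56, we can put exactly 9 objects in every box, avoiding 10 in any single one — so 505 is tight.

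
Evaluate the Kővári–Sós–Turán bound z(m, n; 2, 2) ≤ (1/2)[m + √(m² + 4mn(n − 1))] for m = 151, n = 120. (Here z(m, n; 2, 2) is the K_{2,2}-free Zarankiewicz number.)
z(151, 120; 2, 2) ≤ (1/2)[151 + √(151² + 4·151·120·119)] = (1/2)[151 + √8647921] = 1545.8674

Kővári–Sós–Turán: let r_1, ..., r_151 be the row sums and z = Σ r_i the total number of 1s. Each pair of columns can share at most one row with both entries 1 (else a 2×2 all-ones block appears), so Σ_i C(r_i, 2) ≤ C(120, 2) = 7140. By convexity Σ_i C(r_i, 2) ≥ 151·C(z/151, 2) = z(z − 151)/(2·151), giving z² − 151z − 151·120·119 ≤ 0 and hence z ≤ (1/2)[151 + √(22801 + 4·2156280)] = (1/2)[151 + √8647921] ≈ (1/2)(151 + 2940.7348) = 1545.8674.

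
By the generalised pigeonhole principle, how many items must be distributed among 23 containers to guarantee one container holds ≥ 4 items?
n = (4 − 1)·23 + 1 = 70

By the generalised pigeonhole principle, to guarantee some box contains ≥ r objects we need more than (r − 1) · k objects total. Threshold: n = (r − 1) · k + 1. With r = 4 and k = 23: n = 3 · 23 + 1 = 69 + 1 = 70. For n = 69 = 3 · 23, we can put exactly 3 objects in every box, avoiding 4 in any single one — so 70 is tight.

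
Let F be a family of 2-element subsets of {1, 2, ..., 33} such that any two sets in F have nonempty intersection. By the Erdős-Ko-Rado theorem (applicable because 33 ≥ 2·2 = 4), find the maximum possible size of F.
max |F| = C(32, 1) = 32

The Erdős-Ko-Rado theorem states: for n ≥ 2k, an intersecting family of k-subsets of an n-element set has size at most C(n − 1, k − 1), with equality for 'star' families {A ⊆ [n] : |A| = k, i ∈ A} (fix an element i). For n = 33, k = 2: C(32, 1) = 32.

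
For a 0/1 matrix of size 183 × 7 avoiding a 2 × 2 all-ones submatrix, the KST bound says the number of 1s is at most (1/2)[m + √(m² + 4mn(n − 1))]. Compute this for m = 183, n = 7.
z(183, 7; 2, 2) ≤ (1/2)[183 + √(183² + 4·183·7·6)] = (1/2)[183 + √64233] = 218.2212

Kővári–Sós–Turán: let r_1, ..., r_183 be the row sums and z = Σ r_i the total number of 1s. Each pair of columns can share at most one row with both entries 1 (else a 2×2 all-ones block appears), so Σ_i C(r_i, 2) ≤ C(7, 2) = 21. By convexity Σ_i C(r_i, 2) ≥ 183·C(z/183, 2) = z(z − 183)/(2·183), giving z² − 183z − 183·7·6 ≤ 0 and hence z ≤ (1/2)[183 + √(33489 + 4·7686)] = (1/2)[183 + √64233] ≈ (1/2)(183 + 253.4423) = 218.2212.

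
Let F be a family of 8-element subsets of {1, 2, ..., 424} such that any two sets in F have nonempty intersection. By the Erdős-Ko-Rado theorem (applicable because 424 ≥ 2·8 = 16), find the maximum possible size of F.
max |F| = C(423, 7) = 457383009600297

The Erdős-Ko-Rado theorem states: for n ≥ 2k, an intersecting family of k-subsets of an n-element set has size at most C(n − 1, k − 1), with equality for 'star' families {A ⊆ [n] : |A| = k, i ∈ A} (fix an element i). For n = 424, k = 8: C(423, 7) = 457383009600297.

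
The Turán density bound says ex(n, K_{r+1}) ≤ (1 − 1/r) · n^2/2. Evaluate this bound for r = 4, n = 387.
Turán density bound = (3/4) · 387^2/2 = 449307/8 ≈ 56163.375

Turán's theorem: ex(n, K_{r+1}) is achieved by the complete r-partite Turán graph T(n, r) with parts as balanced as possible, and is at most (1 − 1/r) · n^2/2. For r = 4, n = 387: the density bound is (3/4) · 149769/2 = 449307/8 ≈ 56163.375. The integer-valued extremum is e(T(387, 4)) = 56163, which is strictly less than the density bound 449307/8 since 4 ∤ 387 (the parts of T(387, 4) cannot all be equal).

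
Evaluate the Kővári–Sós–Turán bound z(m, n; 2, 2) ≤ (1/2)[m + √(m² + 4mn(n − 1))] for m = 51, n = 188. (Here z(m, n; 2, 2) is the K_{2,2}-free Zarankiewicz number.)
z(51, 188; 2, 2) ≤ (1/2)[51 + √(51² + 4·51·188·187)] = (1/2)[51 + √7174425] = 1364.7559

Kővári–Sós–Turán: let r_1, ..., r_51 be the row sums and z = Σ r_i the total number of 1s. Each pair of columns can share at most one row with both entries 1 (else a 2×2 all-ones block appears), so Σ_i C(r_i, 2) ≤ C(188, 2) = 17578. By convexity Σ_i C(r_i, 2) ≥ 51·C(z/51, 2) = z(z − 51)/(2·51), giving z² − 51z − 51·188·187 ≤ 0 and hence z ≤ (1/2)[51 + √(2601 + 4·1792956)] = (1/2)[51 + √7174425] ≈ (1/2)(51 + 2678.5117) = 1364.7559.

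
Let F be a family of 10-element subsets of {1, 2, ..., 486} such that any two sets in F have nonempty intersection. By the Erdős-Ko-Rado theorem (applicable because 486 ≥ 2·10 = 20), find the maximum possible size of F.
max |F| = C(485, 9) = 3797399939827268060

Erdős-Ko-Rado (1961): when n ≥ 2k, max |F| = C(n−1, k−1). The bound is attained by the star {A : i ∈ A} for any fixed i ∈ [n]. Here C(486−1, 10−1) = C(485, 9) = 3797399939827268060.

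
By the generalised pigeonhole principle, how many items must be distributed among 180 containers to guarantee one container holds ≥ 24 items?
n = (24 − 1)·180 + 1 = 4141

By the generalised pigeonhole principle, to guarantee some box contains ≥ r objects we need more than (r − 1) · k objects total. Threshold: n = (r − 1) · k + 1. With r = 24 and k = 180: n = 23 · 180 + 1 = 4140 + 1 = 4141. For n = 4140 = 23 · 180, we can put exactly 23 objects in every box, avoiding 24 in any single one — so 4141 is tight.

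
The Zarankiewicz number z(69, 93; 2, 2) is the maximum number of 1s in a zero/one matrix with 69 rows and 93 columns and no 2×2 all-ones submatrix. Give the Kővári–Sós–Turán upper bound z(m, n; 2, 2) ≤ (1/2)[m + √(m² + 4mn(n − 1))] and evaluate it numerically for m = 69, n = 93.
z(69, 93; 2, 2) ≤ (1/2)[69 + √(69² + 4·69·93·92)] = (1/2)[69 + √2366217] = 803.6256

Kővári–Sós–Turán: let r_1, ..., r_69 be the row sums and z = Σ r_i the total number of 1s. Each pair of columns can share at most one row with both entries 1 (else a 2×2 all-ones block appears), so Σ_i C(r_i, 2) ≤ C(93, 2) = 4278. By convexity Σ_i C(r_i, 2) ≥ 69·C(z/69, 2) = z(z − 69)/(2·69), giving z² − 69z − 69·93·92 ≤ 0 and hence z ≤ (1/2)[69 + √(4761 + 4·590364)] = (1/2)[69 + √2366217] ≈ (1/2)(69 + 1538.2513) = 803.6256.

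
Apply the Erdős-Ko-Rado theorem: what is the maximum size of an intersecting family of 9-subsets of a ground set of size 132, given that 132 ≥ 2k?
max |F| = C(131, 8) = 1729815438000

Erdős-Ko-Rado (1961): when n ≥ 2k, max |F| = C(n−1, k−1). The bound is attained by the star {A : i ∈ A} for any fixed i ∈ [n]. Here C(132−1, 9−1) = C(131, 8) = 1729815438000.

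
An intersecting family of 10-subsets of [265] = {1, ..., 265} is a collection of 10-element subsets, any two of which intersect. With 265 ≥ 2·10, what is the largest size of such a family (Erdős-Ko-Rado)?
max |F| = C(264, 9) = 14955617450039552

The Erdős-Ko-Rado theorem states: for n ≥ 2k, an intersecting family of k-subsets of an n-element set has size at most C(n − 1, k − 1), with equality for 'star' families {A ⊆ [n] : |A| = k, i ∈ A} (fix an element i). For n = 265, k = 10: C(264, 9) = 14955617450039552.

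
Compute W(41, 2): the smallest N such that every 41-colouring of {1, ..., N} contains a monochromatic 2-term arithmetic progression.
W(41, 2) = 41 + 1 = 42

A 2-term AP is any pair of integers, so a monochromatic 2-AP exists iff some colour is used at least twice. With 41 colours, the colouring i ↦ i on {1, ..., 41} uses each colour once, avoiding any monochromatic pair, so W(41, 2) > 41. For {1, ..., 42}, pigeonhole forces two integers of the same colour, which form a monochromatic 2-AP. Hence W(41, 2) = 42.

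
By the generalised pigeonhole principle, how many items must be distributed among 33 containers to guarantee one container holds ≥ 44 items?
n = (44 − 1)·33 + 1 = 1420

By the generalised pigeonhole principle, to guarantee some box contains ≥ r objects we need more than (r − 1) · k objects total. Threshold: n = (r − 1) · k + 1. With r = 44 and k = 33: n = 43 · 33 + 1 = 1419 + 1 = 1420. For n = 1419 = 43 · 33, we can put exactly 43 objects in every box, avoiding 44 in any single one — so 1420 is tight.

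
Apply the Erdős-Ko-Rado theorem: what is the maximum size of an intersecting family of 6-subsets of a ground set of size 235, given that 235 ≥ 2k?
max |F| = C(234, 5) = 5600390796

Erdős-Ko-Rado (1961): when n ≥ 2k, max |F| = C(n−1, k−1). The bound is attained by the star {A : i ∈ A} for any fixed i ∈ [n]. Here C(235−1, 6−1) = C(234, 5) = 5600390796.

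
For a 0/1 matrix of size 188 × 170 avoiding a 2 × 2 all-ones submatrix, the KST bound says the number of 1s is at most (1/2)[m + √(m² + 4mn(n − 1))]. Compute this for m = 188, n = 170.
z(188, 170; 2, 2) ≤ (1/2)[188 + √(188² + 4·188·170·169)] = (1/2)[188 + √21640304] = 2419.957

Kővári–Sós–Turán: let r_1, ..., r_188 be the row sums and z = Σ r_i the total number of 1s. Each pair of columns can share at most one row with both entries 1 (else a 2×2 all-ones block appears), so Σ_i C(r_i, 2) ≤ C(170, 2) = 14365. By convexity Σ_i C(r_i, 2) ≥ 188·C(z/188, 2) = z(z − 188)/(2·188), giving z² − 188z − 188·170·169 ≤ 0 and hence z ≤ (1/2)[188 + √(35344 + 4·5401240)] = (1/2)[188 + √21640304] ≈ (1/2)(188 + 4651.914) = 2419.957.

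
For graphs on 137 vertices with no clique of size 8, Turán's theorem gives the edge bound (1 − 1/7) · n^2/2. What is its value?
Turán density bound = (6/7) · 137^2/2 = 56307/7 ≈ 8043.8571

Turán's theorem: ex(n, K_{r+1}) is achieved by the complete r-partite Turán graph T(n, r) with parts as balanced as possible, and is at most (1 − 1/r) · n^2/2. For r = 7, n = 137: the density bound is (6/7) · 18769/2 = 56307/7 ≈ 8043.8571. The integer-valued extremum is e(T(137, 7)) = 8043, which is strictly less than the density bound 56307/7 since 7 ∤ 137 (the parts of T(137, 7) cannot all be equal).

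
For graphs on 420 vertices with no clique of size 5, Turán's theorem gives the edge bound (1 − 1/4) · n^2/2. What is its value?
Turán density bound = (3/4) · 420^2/2 = 66150

Turán's theorem: ex(n, K_{r+1}) is achieved by the complete r-partite Turán graph T(n, r) with parts as balanced as possible, and is at most (1 − 1/r) · n^2/2. For r = 4, n = 420: the density bound is (3/4) · 176400/2 = 66150. Since 4 ∣ 420, the Turán graph T(420, 4) has parts of equal size 105, and its edge count e(T(420, 4)) = 66150 attains the density bound exactly.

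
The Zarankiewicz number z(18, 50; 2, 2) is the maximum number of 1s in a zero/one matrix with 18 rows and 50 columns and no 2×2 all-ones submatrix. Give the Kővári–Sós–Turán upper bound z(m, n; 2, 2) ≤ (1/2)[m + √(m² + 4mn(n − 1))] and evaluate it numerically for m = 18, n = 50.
z(18, 50; 2, 2) ≤ (1/2)[18 + √(18² + 4·18·50·49)] = (1/2)[18 + √176724] = 219.1928

Kővári–Sós–Turán: let r_1, ..., r_18 be the row sums and z = Σ r_i the total number of 1s. Each pair of columns can share at most one row with both entries 1 (else a 2×2 all-ones block appears), so Σ_i C(r_i, 2) ≤ C(50, 2) = 1225. By convexity Σ_i C(r_i, 2) ≥ 18·C(z/18, 2) = z(z − 18)/(2·18), giving z² − 18z − 18·50·49 ≤ 0 and hence z ≤ (1/2)[18 + √(324 + 4·44100)] = (1/2)[18 + √176724] ≈ (1/2)(18 + 420.3855) = 219.1928.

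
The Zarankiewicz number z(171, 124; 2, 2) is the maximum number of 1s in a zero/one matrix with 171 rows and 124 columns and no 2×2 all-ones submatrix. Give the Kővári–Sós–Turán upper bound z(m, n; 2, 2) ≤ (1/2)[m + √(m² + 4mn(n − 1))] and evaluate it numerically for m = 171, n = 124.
z(171, 124; 2, 2) ≤ (1/2)[171 + √(171² + 4·171·124·123)] = (1/2)[171 + √10461609] = 1702.7205

Kővári–Sós–Turán: let r_1, ..., r_171 be the row sums and z = Σ r_i the total number of 1s. Each pair of columns can share at most one row with both entries 1 (else a 2×2 all-ones block appears), so Σ_i C(r_i, 2) ≤ C(124, 2) = 7626. By convexity Σ_i C(r_i, 2) ≥ 171·C(z/171, 2) = z(z − 171)/(2·171), giving z² − 171z − 171·124·123 ≤ 0 and hence z ≤ (1/2)[171 + √(29241 + 4·2608092)] = (1/2)[171 + √10461609] ≈ (1/2)(171 + 3234.4411) = 1702.7205.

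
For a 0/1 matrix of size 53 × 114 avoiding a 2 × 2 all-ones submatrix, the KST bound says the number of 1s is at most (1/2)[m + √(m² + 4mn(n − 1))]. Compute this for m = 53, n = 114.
z(53, 114; 2, 2) ≤ (1/2)[53 + √(53² + 4·53·114·113)] = (1/2)[53 + √2733793] = 853.2093

Kővári–Sós–Turán: let r_1, ..., r_53 be the row sums and z = Σ r_i the total number of 1s. Each pair of columns can share at most one row with both entries 1 (else a 2×2 all-ones block appears), so Σ_i C(r_i, 2) ≤ C(114, 2) = 6441. By convexity Σ_i C(r_i, 2) ≥ 53·C(z/53, 2) = z(z − 53)/(2·53), giving z² − 53z − 53·114·113 ≤ 0 and hence z ≤ (1/2)[53 + √(2809 + 4·682746)] = (1/2)[53 + √2733793] ≈ (1/2)(53 + 1653.4186) = 853.2093.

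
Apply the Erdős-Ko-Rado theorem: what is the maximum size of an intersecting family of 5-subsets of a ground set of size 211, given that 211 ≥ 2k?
max |F| = C(210, 4) = 78738660

Erdős-Ko-Rado (1961): when n ≥ 2k, max |F| = C(n−1, k−1). The bound is attained by the star {A : i ∈ A} for any fixed i ∈ [n]. Here C(211−1, 5−1) = C(210, 4) = 78738660.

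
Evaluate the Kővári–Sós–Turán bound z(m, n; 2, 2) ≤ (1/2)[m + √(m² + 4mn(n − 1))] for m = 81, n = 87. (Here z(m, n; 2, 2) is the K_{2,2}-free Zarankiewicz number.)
z(81, 87; 2, 2) ≤ (1/2)[81 + √(81² + 4·81·87·86)] = (1/2)[81 + √2430729] = 820.0398

Kővári–Sós–Turán: let r_1, ..., r_81 be the row sums and z = Σ r_i the total number of 1s. Each pair of columns can share at most one row with both entries 1 (else a 2×2 all-ones block appears), so Σ_i C(r_i, 2) ≤ C(87, 2) = 3741. By convexity Σ_i C(r_i, 2) ≥ 81·C(z/81, 2) = z(z − 81)/(2·81), giving z² − 81z − 81·87·86 ≤ 0 and hence z ≤ (1/2)[81 + √(6561 + 4·606042)] = (1/2)[81 + √2430729] ≈ (1/2)(81 + 1559.0795) = 820.0398.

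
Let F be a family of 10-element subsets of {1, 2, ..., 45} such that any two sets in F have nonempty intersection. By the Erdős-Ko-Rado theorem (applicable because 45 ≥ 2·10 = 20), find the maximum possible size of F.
max |F| = C(44, 9) = 708930508

Erdős-Ko-Rado (1961): when n ≥ 2k, max |F| = C(n−1, k−1). The bound is attained by the star {A : i ∈ A} for any fixed i ∈ [n]. Here C(45−1, 10−1) = C(44, 9) = 708930508.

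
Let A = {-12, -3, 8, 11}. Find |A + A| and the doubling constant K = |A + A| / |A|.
K = |A + A| / |A| = 10/4 = 5/2

Enumerate A + A = {a + b : a, b ∈ A}. With |A| = 4, there are |A|^2 = 16 ordered sum pairs; collecting distinct values, A + A = {-24, -15, -6, -4, -1, 5, 8, 16, 19, 22}, so |A + A| = 10. Thus K = 10/4 = 5/2. For comparison, the minimum possible |A + A| over all 4-element sets is 2·4 − 1 = 7 (so min K = 7/4), attained only by arithmetic progressions.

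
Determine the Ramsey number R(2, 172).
R(2, 172) = 172

R(2, k) = k for all k ≥ 2: in a 2-colouring of K_k, either some edge is red (a red K_2) or all edges are blue (a blue K_k). And K_{171} coloured all-blue has no blue K_172, so R(2, 172) > 171. Hence R(2, 172) = 172.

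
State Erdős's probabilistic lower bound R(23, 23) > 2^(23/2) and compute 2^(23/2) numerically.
2^(23/2) = 2896.3094; so R(23, 23) > 2896.3094

Colour each edge of K_n uniformly at random with red/blue. The expected number of monochromatic K_23 is C(n, 23) · 2 · 2^(−C(23,2)). If C(n, 23) · 2^(1 − C(23,2)) < 1, then with positive probability no monochromatic K_23 exists, so R(23, 23) > n. The standard estimate C(n, 23) ≤ n^23/23! shows this inequality holds whenever n ≤ 2^(23/2) (since 23! · 2^(C(23,2) − 1) > 2^(23^2/2) ≥ n^23). Hence R(23, 23) > 2^(23/2) = 2896.3094.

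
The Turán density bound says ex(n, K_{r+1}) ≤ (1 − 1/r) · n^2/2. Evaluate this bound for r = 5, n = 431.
Turán density bound = (4/5) · 431^2/2 = 371522/5 ≈ 74304.4

Turán's theorem: ex(n, K_{r+1}) is achieved by the complete r-partite Turán graph T(n, r) with parts as balanced as possible, and is at most (1 − 1/r) · n^2/2. For r = 5, n = 431: the density bound is (4/5) · 185761/2 = 371522/5 ≈ 74304.4. The integer-valued extremum is e(T(431, 5)) = 74304, which is strictly less than the density bound 371522/5 since 5 ∤ 431 (the parts of T(431, 5) cannot all be equal).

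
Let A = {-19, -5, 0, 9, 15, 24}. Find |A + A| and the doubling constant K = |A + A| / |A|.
K = |A + A| / |A| = 19/6

Enumerate A + A = {a + b : a, b ∈ A}. With |A| = 6, there are |A|^2 = 36 ordered sum pairs; collecting distinct values, A + A = {-38, -24, -19, -10, -5, -4, 0, 4, 5, 9, 10, 15, 18, 19, 24, 30, 33, 39, 48}, so |A + A| = 19. Thus K = 19/6. For comparison, the minimum possible |A + A| over all 6-element sets is 2·6 − 1 = 11 (so min K = 11/6), attained only by arithmetic progressions.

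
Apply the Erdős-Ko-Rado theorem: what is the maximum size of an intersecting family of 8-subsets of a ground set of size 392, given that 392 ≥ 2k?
max |F| = C(391, 7) = 262634124532065

The Erdős-Ko-Rado theorem states: for n ≥ 2k, an intersecting family of k-subsets of an n-element set has size at most C(n − 1, k − 1), with equality for 'star' families {A ⊆ [n] : |A| = k, i ∈ A} (fix an element i). For n = 392, k = 8: C(391, 7) = 262634124532065.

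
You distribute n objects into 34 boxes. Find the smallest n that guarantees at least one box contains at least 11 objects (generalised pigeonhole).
n = (11 − 1)·34 + 1 = 341

By the generalised pigeonhole principle, to guarantee some box contains ≥ r objects we need more than (r − 1) · k objects total. Threshold: n = (r − 1) · k + 1. With r = 11 and k = 34: n = 10 · 34 + 1 = 340 + 1 = 341. For n = 340 = 10 · 34, we can put exactly 10 objects in every box, avoiding 11 in any single one — so 341 is tight.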